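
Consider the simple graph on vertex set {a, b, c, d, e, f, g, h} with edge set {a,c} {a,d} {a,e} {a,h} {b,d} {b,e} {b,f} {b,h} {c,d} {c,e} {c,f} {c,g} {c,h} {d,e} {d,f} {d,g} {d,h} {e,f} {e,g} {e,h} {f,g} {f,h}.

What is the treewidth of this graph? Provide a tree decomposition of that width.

Treewidth 4.
One optimal decomposition is:
Bags: B1 = {c, d, e, f, g}  B2 = {c, d, e, f, h}  B3 = {b, d, e, f, h}  B4 = {a, c, d, e, h}
Tree: B1–B2, B2–B3, B2–B4

Each bag holds 5 vertices, so the decomposition has width 4, which upper-bounds the treewidth. Conversely, {a, c, d, e, h} is a clique of size 5, and the vertices of any clique must share a bag in every tree decomposition; so some bag has ≥ 5 vertices and tw(G) ≥ 4. Hence tw(G) = 4 exactly.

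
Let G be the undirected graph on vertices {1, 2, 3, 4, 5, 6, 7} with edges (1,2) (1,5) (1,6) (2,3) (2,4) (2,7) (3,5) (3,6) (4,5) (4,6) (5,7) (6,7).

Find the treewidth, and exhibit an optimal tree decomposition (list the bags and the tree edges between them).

Treewidth 3.
Bags: B1 = {2, 4, 5, 6}  B2 = {1, 2, 5, 6}  B3 = {2, 3, 5, 6}  B4 = {2, 5, 6, 7}
Tree: B1–B2, B2–B3, B3–B4

Each bag holds 4 vertices, so the decomposition has width 3, which upper-bounds the treewidth. For the lower bound: the 4 vertex sets {4,5}, {1,2}, {6}, {3} are disjoint, each induces a connected subgraph, and every pair is joined by at least one edge of G. Contracting each set to a single vertex therefore yields K_{4} as a minor, and since treewidth is minor-monotone, tw(G) ≥ tw(K_{4}) = 3. Combining the bounds, tw(G) = 3.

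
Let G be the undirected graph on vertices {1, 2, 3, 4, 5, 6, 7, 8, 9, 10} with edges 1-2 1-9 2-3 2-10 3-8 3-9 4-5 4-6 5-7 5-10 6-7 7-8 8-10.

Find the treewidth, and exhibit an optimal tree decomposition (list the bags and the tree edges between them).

Treewidth 2.
Bags: B1 = {4, 6, 7}  B2 = {4, 5, 7}  B3 = {5, 7, 8}  B4 = {5, 8, 10}  B5 = {3, 8, 10}  B6 = {2, 3, 10}  B7 = {2, 3, 9}  B8 = {1, 2, 9}
Tree: B1–B2, B2–B3, B3–B4, B4–B5, B5–B6, B6–B7, B7–B8

Every bag has size at most 3, so the width is 3 − 1 = 2 and tw(G) ≤ 2. The edges 6–4–5–7–6 form a cycle, so G is not a tree and its treewidth is at least 2. The upper and lower bounds meet at 2, so that is the treewidth.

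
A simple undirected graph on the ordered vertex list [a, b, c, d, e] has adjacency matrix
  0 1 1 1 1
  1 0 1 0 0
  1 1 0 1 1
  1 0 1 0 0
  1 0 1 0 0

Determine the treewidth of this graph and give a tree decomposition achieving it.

Treewidth 2.
One optimal decomposition is:
Bags: B1 = {a, c, d}  B2 = {a, c, e}  B3 = {a, b, c}
Tree: B1–B2, B1–B3

The largest bag has 3 vertices, giving width 2; this decomposition certifies tw(G) ≤ 2. Conversely, {a, c, d} is a clique of size 3, and the vertices of any clique must share a bag in every tree decomposition; so some bag has ≥ 3 vertices and tw(G) ≥ 2. Combining the bounds, tw(G) = 2.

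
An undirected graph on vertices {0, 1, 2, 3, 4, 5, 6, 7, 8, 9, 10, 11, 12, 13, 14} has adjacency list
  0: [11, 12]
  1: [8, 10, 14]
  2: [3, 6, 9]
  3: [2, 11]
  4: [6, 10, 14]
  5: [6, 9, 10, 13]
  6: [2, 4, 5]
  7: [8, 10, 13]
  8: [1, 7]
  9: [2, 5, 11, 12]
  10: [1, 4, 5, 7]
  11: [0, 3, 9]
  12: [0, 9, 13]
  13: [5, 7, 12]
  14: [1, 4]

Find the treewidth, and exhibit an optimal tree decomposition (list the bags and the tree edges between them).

Treewidth 3.
One optimal decomposition is:
Bags: B1 = {1, 4, 8, 14}  B2 = {1, 4, 8, 10}  B3 = {4, 7, 8, 10}  B4 = {4, 6, 7, 10}  B5 = {5, 6, 7, 10}  B6 = {5, 6, 7, 13}  B7 = {2, 5, 6, 13}  B8 = {2, 5, 9, 13}  B9 = {2, 9, 12, 13}  B10 = {2, 3, 9, 12}  B11 = {3, 9, 11, 12}  B12 = {0, 3, 11, 12}
Tree: B1–B2, B2–B3, B3–B4, B4–B5, B5–B6, B6–B7, B7–B8, B8–B9, B9–B10, B10–B11, B11–B12

Each bag holds 4 vertices, so the decomposition has width 3, which upper-bounds the treewidth. For the lower bound: the 4 vertex sets {1,8,14}, {4}, {10}, {5,6,7,13} are disjoint, each induces a connected subgraph, and every pair is joined by at least one edge of G. Contracting each set to a single vertex therefore yields K_{4} as a minor, and since treewidth is minor-monotone, tw(G) ≥ tw(K_{4}) = 3. The upper and lower bounds meet at 3, so that is the treewidth.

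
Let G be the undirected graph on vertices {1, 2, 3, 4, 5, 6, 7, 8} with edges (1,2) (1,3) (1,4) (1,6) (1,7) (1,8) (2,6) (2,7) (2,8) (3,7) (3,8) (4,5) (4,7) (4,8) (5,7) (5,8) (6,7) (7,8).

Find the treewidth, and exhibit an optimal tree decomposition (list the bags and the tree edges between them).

Treewidth 3.
One such decomposition:
Bags: B1 = {4, 5, 7, 8}  B2 = {1, 4, 7, 8}  B3 = {1, 2, 7, 8}  B4 = {1, 3, 7, 8}  B5 = {1, 2, 6, 7}
Tree: B1–B2, B2–B3, B2–B4, B3–B5

The largest bag has 4 vertices, giving width 3; this decomposition certifies tw(G) ≤ 3. Conversely, {1, 2, 7, 8} is a clique of size 4, and the vertices of any clique must share a bag in every tree decomposition; so some bag has ≥ 4 vertices and tw(G) ≥ 3. Combining the bounds, tw(G) = 3.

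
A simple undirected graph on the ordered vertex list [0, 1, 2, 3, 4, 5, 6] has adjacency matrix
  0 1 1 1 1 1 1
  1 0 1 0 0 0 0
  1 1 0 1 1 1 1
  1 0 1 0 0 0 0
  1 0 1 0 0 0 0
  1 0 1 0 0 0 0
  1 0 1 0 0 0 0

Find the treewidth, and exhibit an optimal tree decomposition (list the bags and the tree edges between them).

Each bag holds 3 vertices, so the decomposition has width 2, which upper-bounds the treewidth. For the lower bound, the 3 vertices {0, 1, 2} are pairwise adjacent, and any tree decomposition puts a clique entirely inside one bag — forcing width ≥ 2. Hence tw(G) = 2 exactly.

Treewidth 2.
One optimal decomposition is:
Bags: B1 = {0, 2, 5}  B2 = {0, 1, 2}  B3 = {0, 2, 6}  B4 = {0, 2, 4}  B5 = {0, 2, 3}
Tree: B1–B2, B1–B3, B1–B4, B3–B5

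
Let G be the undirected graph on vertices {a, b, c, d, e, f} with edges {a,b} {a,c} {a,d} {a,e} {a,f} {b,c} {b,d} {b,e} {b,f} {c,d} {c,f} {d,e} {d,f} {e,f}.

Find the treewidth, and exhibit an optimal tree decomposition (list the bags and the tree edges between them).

Treewidth 4.
One optimal decomposition is:
Bags: B1 = {a, b, d, e, f}  B2 = {a, b, c, d, f}
Tree: B1–B2

Every bag has size at most 5, so the width is 5 − 1 = 4 and tw(G) ≤ 4. On the other hand G contains the 5-clique {a, b, d, e, f}. A clique must lie in a single bag of any decomposition, so no decomposition can have width below 4. Combining the bounds, tw(G) = 4.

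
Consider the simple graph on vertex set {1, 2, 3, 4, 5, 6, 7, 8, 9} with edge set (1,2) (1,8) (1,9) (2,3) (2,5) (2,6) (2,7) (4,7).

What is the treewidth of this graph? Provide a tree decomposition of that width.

The largest bag has 2 vertices, giving width 1; this decomposition certifies tw(G) ≤ 1. Since G has at least one edge (e.g. 7–2), it is not an edgeless graph, so tw(G) ≥ 1. Hence tw(G) = 1 exactly.

Treewidth 1.
One optimal decomposition is:
Bags: B1 = {2, 7}  B2 = {2, 3}  B3 = {1, 2}  B4 = {1, 9}  B5 = {2, 5}  B6 = {1, 8}  B7 = {2, 6}  B8 = {4, 7}
Tree: B1–B2, B1–B3, B3–B4, B3–B5, B4–B6, B2–B7, B1–B8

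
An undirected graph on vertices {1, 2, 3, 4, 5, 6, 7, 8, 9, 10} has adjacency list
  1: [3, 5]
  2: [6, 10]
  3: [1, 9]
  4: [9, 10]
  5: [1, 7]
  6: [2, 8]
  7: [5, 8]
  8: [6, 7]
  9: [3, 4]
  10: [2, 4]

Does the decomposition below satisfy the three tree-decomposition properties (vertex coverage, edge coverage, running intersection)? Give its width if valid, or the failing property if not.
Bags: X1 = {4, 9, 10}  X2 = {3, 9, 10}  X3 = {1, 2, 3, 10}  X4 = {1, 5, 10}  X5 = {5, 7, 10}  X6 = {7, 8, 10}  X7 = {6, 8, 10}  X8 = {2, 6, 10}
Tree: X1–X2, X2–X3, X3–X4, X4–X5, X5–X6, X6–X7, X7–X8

A tree decomposition must satisfy three properties: every vertex lies in some bag; for every edge, both endpoints lie together in some bag; and for every vertex, the bags containing it form a connected subtree. Here bags containing vertex 2 are not connected in the tree, so the decomposition is invalid.

No — bags containing vertex 2 are not connected in the tree.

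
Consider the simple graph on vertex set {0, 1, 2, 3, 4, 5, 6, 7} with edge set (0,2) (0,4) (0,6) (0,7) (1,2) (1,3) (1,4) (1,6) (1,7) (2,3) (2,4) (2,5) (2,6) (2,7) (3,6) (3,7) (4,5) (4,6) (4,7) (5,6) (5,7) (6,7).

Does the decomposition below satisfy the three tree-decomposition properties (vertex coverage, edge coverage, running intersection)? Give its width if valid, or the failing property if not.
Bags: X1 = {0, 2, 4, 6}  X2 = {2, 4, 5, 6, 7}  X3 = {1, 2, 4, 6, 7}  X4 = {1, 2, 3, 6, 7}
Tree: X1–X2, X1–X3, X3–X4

A tree decomposition must satisfy three properties: every vertex lies in some bag; for every edge, both endpoints lie together in some bag; and for every vertex, the bags containing it form a connected subtree. Here edge (7,0) lies in no bag, so the decomposition is invalid.

No — edge (7,0) lies in no bag.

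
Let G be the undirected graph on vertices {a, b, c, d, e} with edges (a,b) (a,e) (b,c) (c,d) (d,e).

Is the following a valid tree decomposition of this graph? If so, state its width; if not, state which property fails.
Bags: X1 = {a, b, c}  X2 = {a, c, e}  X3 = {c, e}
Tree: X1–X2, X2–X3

No — vertex d appears in no bag.

A tree decomposition must satisfy three properties: every vertex lies in some bag; for every edge, both endpoints lie together in some bag; and for every vertex, the bags containing it form a connected subtree. Here vertex d appears in no bag, so the decomposition is invalid.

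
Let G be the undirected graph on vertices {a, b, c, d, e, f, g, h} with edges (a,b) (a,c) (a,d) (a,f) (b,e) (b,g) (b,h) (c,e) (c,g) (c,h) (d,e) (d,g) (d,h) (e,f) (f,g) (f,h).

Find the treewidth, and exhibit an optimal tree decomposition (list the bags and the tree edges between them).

Every bag has size at most 5, so the width is 5 − 1 = 4 and tw(G) ≤ 4. For the lower bound: the 5 vertex sets {a,f}, {c,g}, {b,h}, {d}, {e} are disjoint, each induces a connected subgraph, and every pair is joined by at least one edge of G. Contracting each set to a single vertex therefore yields K_{5} as a minor, and since treewidth is minor-monotone, tw(G) ≥ tw(K_{5}) = 4. Hence tw(G) = 4 exactly.

Treewidth 4.
Bags: B1 = {a, b, c, d, f}  B2 = {b, c, d, f, g}  B3 = {b, c, d, f, h}  B4 = {b, c, d, e, f}
Tree: B1–B2, B2–B3, B3–B4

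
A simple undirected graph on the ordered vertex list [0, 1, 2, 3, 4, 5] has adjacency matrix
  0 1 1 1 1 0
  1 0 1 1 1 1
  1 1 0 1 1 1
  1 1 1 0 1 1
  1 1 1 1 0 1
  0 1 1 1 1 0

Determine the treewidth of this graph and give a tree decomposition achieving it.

Every bag has size at most 5, so the width is 5 − 1 = 4 and tw(G) ≤ 4. Conversely, {0, 1, 2, 3, 4} is a clique of size 5, and the vertices of any clique must share a bag in every tree decomposition; so some bag has ≥ 5 vertices and tw(G) ≥ 4. Hence tw(G) = 4 exactly.

Treewidth 4.
Bags: B1 = {1, 2, 3, 4, 5}  B2 = {0, 1, 2, 3, 4}
Tree: B1–B2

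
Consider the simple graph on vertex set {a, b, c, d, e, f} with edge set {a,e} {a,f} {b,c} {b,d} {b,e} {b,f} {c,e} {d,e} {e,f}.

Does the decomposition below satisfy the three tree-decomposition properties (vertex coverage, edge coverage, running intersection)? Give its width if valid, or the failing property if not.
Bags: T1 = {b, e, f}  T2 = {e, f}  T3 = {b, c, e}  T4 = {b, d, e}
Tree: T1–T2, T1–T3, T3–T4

A tree decomposition must satisfy three properties: every vertex lies in some bag; for every edge, both endpoints lie together in some bag; and for every vertex, the bags containing it form a connected subtree. Here vertex a appears in no bag, so the decomposition is invalid.

No — vertex a appears in no bag.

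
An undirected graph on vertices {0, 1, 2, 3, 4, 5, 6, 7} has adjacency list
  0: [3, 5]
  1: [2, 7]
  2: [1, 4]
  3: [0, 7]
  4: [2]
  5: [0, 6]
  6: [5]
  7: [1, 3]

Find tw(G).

A width-1 tree decomposition is:
Bags: B1 = {2, 4}  B2 = {1, 2}  B3 = {1, 7}  B4 = {3, 7}  B5 = {0, 3}  B6 = {0, 5}  B7 = {5, 6}
Tree: B1–B2, B2–B3, B3–B4, B4–B5, B5–B6, B6–B7
Each bag holds 2 vertices, so the decomposition has width 1, which upper-bounds the treewidth. Any graph with an edge has treewidth ≥ 1, and G has the edge 4–2. Hence tw(G) = 1 exactly.

1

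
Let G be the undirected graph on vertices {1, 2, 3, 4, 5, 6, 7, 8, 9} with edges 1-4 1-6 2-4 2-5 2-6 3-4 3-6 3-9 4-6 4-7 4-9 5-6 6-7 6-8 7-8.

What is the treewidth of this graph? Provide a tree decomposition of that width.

Treewidth 2.
Bags: B1 = {2, 5, 6}  B2 = {2, 4, 6}  B3 = {4, 6, 7}  B4 = {3, 4, 6}  B5 = {3, 4, 9}  B6 = {1, 4, 6}  B7 = {6, 7, 8}
Tree: B1–B2, B2–B3, B3–B4, B4–B5, B2–B6, B3–B7

The largest bag has 3 vertices, giving width 2; this decomposition certifies tw(G) ≤ 2. On the other hand G contains the 3-clique {3, 4, 9}. A clique must lie in a single bag of any decomposition, so no decomposition can have width below 2. Hence tw(G) = 2 exactly.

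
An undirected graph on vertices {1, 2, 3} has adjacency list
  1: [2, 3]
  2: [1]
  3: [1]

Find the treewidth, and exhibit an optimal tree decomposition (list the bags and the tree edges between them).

Treewidth 1.
Bags: B1 = {1, 2}  B2 = {1, 3}
Tree: B1–B2

Each bag holds 2 vertices, so the decomposition has width 1, which upper-bounds the treewidth. G has an edge, so its treewidth is at least 1. Hence tw(G) = 1 exactly.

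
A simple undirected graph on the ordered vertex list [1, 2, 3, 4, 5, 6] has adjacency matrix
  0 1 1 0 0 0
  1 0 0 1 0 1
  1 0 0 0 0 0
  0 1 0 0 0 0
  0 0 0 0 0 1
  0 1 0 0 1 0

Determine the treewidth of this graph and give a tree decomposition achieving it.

Treewidth 1.
One such decomposition:
Bags: B1 = {2, 6}  B2 = {1, 2}  B3 = {2, 4}  B4 = {1, 3}  B5 = {5, 6}
Tree: B1–B2, B1–B3, B2–B4, B1–B5

Every bag has size at most 2, so the width is 2 − 1 = 1 and tw(G) ≤ 1. Any graph with an edge has treewidth ≥ 1, and G has the edge 6–2. Therefore the treewidth is 1.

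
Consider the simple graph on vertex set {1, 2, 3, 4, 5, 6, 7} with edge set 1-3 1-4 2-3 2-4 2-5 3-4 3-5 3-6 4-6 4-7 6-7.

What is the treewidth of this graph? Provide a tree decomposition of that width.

The largest bag has 3 vertices, giving width 2; this decomposition certifies tw(G) ≤ 2. For the lower bound, the 3 vertices {1, 3, 4} are pairwise adjacent, and any tree decomposition puts a clique entirely inside one bag — forcing width ≥ 2. The upper and lower bounds meet at 2, so that is the treewidth.

Treewidth 2.
One such decomposition:
Bags: B1 = {1, 3, 4}  B2 = {3, 4, 6}  B3 = {2, 3, 4}  B4 = {2, 3, 5}  B5 = {4, 6, 7}
Tree: B1–B2, B2–B3, B3–B4, B2–B5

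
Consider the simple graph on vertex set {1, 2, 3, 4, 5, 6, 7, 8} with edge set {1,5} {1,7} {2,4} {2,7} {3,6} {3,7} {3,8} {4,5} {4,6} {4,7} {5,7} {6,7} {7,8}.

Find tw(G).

A width-2 tree decomposition is:
Bags: B1 = {4, 5, 7}  B2 = {4, 6, 7}  B3 = {3, 6, 7}  B4 = {1, 5, 7}  B5 = {3, 7, 8}  B6 = {2, 4, 7}
Tree: B1–B2, B2–B3, B1–B4, B3–B5, B2–B6
The largest bag has 3 vertices, giving width 2; this decomposition certifies tw(G) ≤ 2. Conversely, {3, 7, 8} is a clique of size 3, and the vertices of any clique must share a bag in every tree decomposition; so some bag has ≥ 3 vertices and tw(G) ≥ 2. Hence tw(G) = 2 exactly.

2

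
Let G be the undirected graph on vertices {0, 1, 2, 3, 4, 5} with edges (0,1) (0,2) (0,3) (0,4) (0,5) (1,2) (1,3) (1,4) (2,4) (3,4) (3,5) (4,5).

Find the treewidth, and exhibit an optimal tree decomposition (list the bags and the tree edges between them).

Each bag holds 4 vertices, so the decomposition has width 3, which upper-bounds the treewidth. Conversely, {0, 1, 2, 4} is a clique of size 4, and the vertices of any clique must share a bag in every tree decomposition; so some bag has ≥ 4 vertices and tw(G) ≥ 3. Combining the bounds, tw(G) = 3.

Treewidth 3.
One such decomposition:
Bags: B1 = {0, 1, 2, 4}  B2 = {0, 1, 3, 4}  B3 = {0, 3, 4, 5}
Tree: B1–B2, B2–B3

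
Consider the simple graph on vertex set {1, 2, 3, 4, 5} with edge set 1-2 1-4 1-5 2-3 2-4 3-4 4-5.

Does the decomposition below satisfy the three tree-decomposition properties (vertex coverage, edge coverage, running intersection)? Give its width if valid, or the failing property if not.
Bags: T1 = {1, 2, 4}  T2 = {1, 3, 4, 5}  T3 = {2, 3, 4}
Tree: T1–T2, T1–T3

A tree decomposition must satisfy three properties: every vertex lies in some bag; for every edge, both endpoints lie together in some bag; and for every vertex, the bags containing it form a connected subtree. Here bags containing vertex 3 are not connected in the tree, so the decomposition is invalid.

No — bags containing vertex 3 are not connected in the tree.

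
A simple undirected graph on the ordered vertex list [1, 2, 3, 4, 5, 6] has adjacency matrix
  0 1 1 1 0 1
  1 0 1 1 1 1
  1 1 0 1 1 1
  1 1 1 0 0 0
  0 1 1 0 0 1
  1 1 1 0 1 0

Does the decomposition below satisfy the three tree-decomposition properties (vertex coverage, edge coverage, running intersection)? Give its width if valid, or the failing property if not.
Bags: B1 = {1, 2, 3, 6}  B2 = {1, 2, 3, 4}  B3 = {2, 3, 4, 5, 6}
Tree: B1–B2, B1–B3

A tree decomposition must satisfy three properties: every vertex lies in some bag; for every edge, both endpoints lie together in some bag; and for every vertex, the bags containing it form a connected subtree. Here bags containing vertex 4 are not connected in the tree, so the decomposition is invalid.

No — bags containing vertex 4 are not connected in the tree.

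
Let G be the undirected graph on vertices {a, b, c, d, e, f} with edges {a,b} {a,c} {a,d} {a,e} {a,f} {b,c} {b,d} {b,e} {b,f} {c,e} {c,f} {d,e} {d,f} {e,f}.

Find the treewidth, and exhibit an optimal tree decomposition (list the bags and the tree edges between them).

Treewidth 4.
Bags: B1 = {a, b, d, e, f}  B2 = {a, b, c, e, f}
Tree: B1–B2

The largest bag has 5 vertices, giving width 4; this decomposition certifies tw(G) ≤ 4. For the lower bound, the 5 vertices {a, b, d, e, f} are pairwise adjacent, and any tree decomposition puts a clique entirely inside one bag — forcing width ≥ 4. Combining the bounds, tw(G) = 4.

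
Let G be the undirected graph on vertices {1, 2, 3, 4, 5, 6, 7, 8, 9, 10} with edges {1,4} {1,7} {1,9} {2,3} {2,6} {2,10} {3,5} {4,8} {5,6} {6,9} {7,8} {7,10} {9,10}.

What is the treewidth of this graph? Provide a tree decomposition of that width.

Treewidth 2.
Bags: B1 = {3, 5, 6}  B2 = {2, 3, 6}  B3 = {2, 6, 9}  B4 = {2, 9, 10}  B5 = {1, 9, 10}  B6 = {1, 7, 10}  B7 = {1, 4, 7}  B8 = {4, 7, 8}
Tree: B1–B2, B2–B3, B3–B4, B4–B5, B5–B6, B6–B7, B7–B8

The largest bag has 3 vertices, giving width 2; this decomposition certifies tw(G) ≤ 2. Since 5–3–2–6–5 is a cycle in G, G is not acyclic. Forests are exactly the graphs of treewidth ≤ 1, so tw(G) ≥ 2. Hence tw(G) = 2 exactly.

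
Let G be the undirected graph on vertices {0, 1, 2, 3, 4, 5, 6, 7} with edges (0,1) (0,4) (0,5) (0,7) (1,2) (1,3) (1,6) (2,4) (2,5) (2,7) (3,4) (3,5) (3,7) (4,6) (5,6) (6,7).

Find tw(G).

A width-4 tree decomposition is:
Bags: B1 = {0, 1, 2, 3, 6}  B2 = {0, 2, 3, 4, 6}  B3 = {0, 2, 3, 6, 7}  B4 = {0, 2, 3, 5, 6}
Tree: B1–B2, B2–B3, B3–B4
Each bag holds 5 vertices, so the decomposition has width 4, which upper-bounds the treewidth. For the lower bound: the 5 vertex sets {1,6}, {0,4}, {2,7}, {3}, {5} are disjoint, each induces a connected subgraph, and every pair is joined by at least one edge of G. Contracting each set to a single vertex therefore yields K_{5} as a minor, and since treewidth is minor-monotone, tw(G) ≥ tw(K_{5}) = 4. Hence tw(G) = 4 exactly.

4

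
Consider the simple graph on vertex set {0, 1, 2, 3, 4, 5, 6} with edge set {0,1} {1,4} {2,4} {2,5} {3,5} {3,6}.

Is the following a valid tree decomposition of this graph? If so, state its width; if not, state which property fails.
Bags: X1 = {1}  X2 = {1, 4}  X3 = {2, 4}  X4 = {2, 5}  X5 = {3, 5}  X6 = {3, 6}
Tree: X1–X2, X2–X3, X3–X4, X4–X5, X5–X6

No — vertex 0 appears in no bag.

A tree decomposition must satisfy three properties: every vertex lies in some bag; for every edge, both endpoints lie together in some bag; and for every vertex, the bags containing it form a connected subtree. Here vertex 0 appears in no bag, so the decomposition is invalid.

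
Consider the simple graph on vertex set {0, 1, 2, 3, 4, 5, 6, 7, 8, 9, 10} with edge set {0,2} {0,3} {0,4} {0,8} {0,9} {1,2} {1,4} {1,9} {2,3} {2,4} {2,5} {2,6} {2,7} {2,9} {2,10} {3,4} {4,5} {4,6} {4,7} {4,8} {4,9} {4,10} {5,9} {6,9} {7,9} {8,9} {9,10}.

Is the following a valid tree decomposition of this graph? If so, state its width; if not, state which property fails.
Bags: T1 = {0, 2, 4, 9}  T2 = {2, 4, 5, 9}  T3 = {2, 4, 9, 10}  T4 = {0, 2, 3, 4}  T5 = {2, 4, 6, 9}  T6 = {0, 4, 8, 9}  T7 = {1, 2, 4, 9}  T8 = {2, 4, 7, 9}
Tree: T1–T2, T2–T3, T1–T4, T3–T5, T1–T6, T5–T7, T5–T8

Vertex coverage: the bags together contain {0, 1, 2, 3, 4, 5, 6, 7, 8, 9, 10}, the full vertex set. Edge coverage: each edge of G has both endpoints in at least one bag. Running intersection: for every vertex, the bags containing it form a connected subtree. All three properties hold, so this is a valid tree decomposition of width max|bag| − 1 = 3, and hence tw(G) ≤ 3.

Yes; width 3.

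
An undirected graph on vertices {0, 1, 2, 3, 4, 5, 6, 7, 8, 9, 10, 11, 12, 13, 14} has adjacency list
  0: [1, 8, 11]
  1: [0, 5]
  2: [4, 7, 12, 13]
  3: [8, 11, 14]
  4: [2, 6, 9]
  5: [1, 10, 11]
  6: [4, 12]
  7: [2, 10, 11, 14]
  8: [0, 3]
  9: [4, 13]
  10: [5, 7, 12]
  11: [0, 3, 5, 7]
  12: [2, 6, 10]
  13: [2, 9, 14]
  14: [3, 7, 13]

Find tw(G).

A width-3 tree decomposition is:
Bags: B1 = {0, 1, 3, 8}  B2 = {0, 1, 3, 11}  B3 = {1, 3, 5, 11}  B4 = {3, 5, 11, 14}  B5 = {5, 7, 11, 14}  B6 = {5, 7, 10, 14}  B7 = {7, 10, 13, 14}  B8 = {2, 7, 10, 13}  B9 = {2, 10, 12, 13}  B10 = {2, 9, 12, 13}  B11 = {2, 4, 9, 12}  B12 = {4, 6, 9, 12}
Tree: B1–B2, B2–B3, B3–B4, B4–B5, B5–B6, B6–B7, B7–B8, B8–B9, B9–B10, B10–B11, B11–B12
Every bag has size at most 4, so the width is 4 − 1 = 3 and tw(G) ≤ 3. For the lower bound: the 4 vertex sets {0,1,8}, {3}, {11}, {5,7,10,14} are disjoint, each induces a connected subgraph, and every pair is joined by at least one edge of G. Contracting each set to a single vertex therefore yields K_{4} as a minor, and since treewidth is minor-monotone, tw(G) ≥ tw(K_{4}) = 3. The upper and lower bounds meet at 3, so that is the treewidth.

3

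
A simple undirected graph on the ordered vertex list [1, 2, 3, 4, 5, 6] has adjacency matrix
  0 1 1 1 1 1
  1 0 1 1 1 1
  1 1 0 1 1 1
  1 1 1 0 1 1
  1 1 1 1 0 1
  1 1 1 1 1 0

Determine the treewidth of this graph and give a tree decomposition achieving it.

Treewidth 5.
One optimal decomposition is:
Bags: B1 = {1, 2, 3, 4, 5, 6}
Tree: (single bag)

A single bag containing all 6 vertices is trivially a valid decomposition of width 5. Conversely, {1, 2, 3, 4, 5, 6} is a clique of size 6, and the vertices of any clique must share a bag in every tree decomposition; so some bag has ≥ 6 vertices and tw(G) ≥ 5. Hence tw(G) = 5 exactly.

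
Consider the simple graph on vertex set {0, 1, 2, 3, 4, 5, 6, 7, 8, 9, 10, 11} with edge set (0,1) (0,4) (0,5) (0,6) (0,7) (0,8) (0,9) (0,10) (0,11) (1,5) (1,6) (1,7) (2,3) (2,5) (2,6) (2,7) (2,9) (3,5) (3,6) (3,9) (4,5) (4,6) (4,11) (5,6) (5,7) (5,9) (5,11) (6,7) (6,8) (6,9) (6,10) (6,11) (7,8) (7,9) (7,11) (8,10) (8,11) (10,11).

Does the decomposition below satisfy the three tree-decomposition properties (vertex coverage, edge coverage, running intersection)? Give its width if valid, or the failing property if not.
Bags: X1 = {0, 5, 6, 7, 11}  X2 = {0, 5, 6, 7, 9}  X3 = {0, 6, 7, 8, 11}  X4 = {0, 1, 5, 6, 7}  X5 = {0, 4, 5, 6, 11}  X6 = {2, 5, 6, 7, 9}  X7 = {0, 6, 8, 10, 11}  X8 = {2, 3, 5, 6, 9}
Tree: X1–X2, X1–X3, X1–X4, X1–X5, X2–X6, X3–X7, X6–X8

Yes; width 4.

Checking the three conditions: (i) the bags cover all of {0, 1, 2, 3, 4, 5, 6, 7, 8, 9, 10, 11}; (ii) for each edge, some bag contains both endpoints; (iii) the bags containing any fixed vertex form a subtree. All hold, so the decomposition is valid with width 5 − 1 = 4.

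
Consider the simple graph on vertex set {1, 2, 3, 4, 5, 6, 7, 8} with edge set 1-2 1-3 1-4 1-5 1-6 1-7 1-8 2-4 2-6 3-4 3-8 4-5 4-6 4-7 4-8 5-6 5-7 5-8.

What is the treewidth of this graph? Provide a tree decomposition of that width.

Every bag has size at most 4, so the width is 4 − 1 = 3 and tw(G) ≤ 3. For the lower bound, the 4 vertices {1, 2, 4, 6} are pairwise adjacent, and any tree decomposition puts a clique entirely inside one bag — forcing width ≥ 3. Combining the bounds, tw(G) = 3.

Treewidth 3.
One optimal decomposition is:
Bags: B1 = {1, 4, 5, 7}  B2 = {1, 4, 5, 8}  B3 = {1, 4, 5, 6}  B4 = {1, 2, 4, 6}  B5 = {1, 3, 4, 8}
Tree: B1–B2, B2–B3, B3–B4, B2–B5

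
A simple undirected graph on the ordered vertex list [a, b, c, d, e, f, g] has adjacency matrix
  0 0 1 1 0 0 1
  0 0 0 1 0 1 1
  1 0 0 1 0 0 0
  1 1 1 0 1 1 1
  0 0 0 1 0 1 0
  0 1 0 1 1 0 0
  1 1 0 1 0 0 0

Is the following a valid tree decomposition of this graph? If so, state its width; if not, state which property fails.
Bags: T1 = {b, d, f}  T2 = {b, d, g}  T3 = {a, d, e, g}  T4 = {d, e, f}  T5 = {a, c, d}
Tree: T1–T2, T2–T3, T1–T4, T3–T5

No — bags containing vertex e are not connected in the tree.

A tree decomposition must satisfy three properties: every vertex lies in some bag; for every edge, both endpoints lie together in some bag; and for every vertex, the bags containing it form a connected subtree. Here bags containing vertex e are not connected in the tree, so the decomposition is invalid.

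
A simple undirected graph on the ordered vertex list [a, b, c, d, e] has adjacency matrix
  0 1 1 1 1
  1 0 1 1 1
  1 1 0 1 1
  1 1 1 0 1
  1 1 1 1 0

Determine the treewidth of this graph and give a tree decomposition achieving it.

Treewidth 4.
One optimal decomposition is:
Bags: B1 = {a, b, c, d, e}
Tree: (single bag)

With just one bag of size 5, the width is 5 − 1 = 4, so tw(G) ≤ 4. Conversely, {a, b, c, d, e} is a clique of size 5, and the vertices of any clique must share a bag in every tree decomposition; so some bag has ≥ 5 vertices and tw(G) ≥ 4. Hence tw(G) = 4 exactly.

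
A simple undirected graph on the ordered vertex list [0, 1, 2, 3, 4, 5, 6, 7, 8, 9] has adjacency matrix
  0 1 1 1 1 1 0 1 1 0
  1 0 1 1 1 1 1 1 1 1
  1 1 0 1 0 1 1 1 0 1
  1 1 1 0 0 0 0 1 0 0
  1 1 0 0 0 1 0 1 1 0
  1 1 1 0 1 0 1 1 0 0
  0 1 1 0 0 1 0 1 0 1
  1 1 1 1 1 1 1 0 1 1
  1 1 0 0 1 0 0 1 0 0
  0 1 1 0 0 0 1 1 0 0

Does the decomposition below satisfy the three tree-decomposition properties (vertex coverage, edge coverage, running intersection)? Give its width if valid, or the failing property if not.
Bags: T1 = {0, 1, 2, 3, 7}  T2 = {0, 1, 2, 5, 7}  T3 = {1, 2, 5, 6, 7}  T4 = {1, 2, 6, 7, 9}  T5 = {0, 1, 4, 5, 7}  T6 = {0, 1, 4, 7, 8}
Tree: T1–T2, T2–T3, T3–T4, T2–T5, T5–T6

Yes; width 4.

Every vertex of G appears in some bag (union = {0, 1, 2, 3, 4, 5, 6, 7, 8, 9}); every edge is covered by a bag; and for each vertex v the set of bags containing v is connected in the bag tree. The decomposition is therefore valid. The largest bag has 5 vertices, so the width is 4.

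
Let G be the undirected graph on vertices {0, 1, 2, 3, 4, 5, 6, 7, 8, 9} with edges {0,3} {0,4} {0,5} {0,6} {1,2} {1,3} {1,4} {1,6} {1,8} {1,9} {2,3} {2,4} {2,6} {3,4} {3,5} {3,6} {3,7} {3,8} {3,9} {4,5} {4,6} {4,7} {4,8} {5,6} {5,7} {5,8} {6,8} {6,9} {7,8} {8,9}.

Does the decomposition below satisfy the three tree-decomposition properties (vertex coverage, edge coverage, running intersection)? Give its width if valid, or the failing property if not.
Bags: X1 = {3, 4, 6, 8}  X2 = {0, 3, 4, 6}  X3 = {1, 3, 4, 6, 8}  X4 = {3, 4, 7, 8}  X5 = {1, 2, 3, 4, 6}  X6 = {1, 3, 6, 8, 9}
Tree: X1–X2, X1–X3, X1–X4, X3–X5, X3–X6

A tree decomposition must satisfy three properties: every vertex lies in some bag; for every edge, both endpoints lie together in some bag; and for every vertex, the bags containing it form a connected subtree. Here vertex 5 appears in no bag, so the decomposition is invalid.

No — vertex 5 appears in no bag.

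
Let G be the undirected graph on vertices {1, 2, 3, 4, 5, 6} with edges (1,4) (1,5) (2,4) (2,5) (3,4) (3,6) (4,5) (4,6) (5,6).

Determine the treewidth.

2

A width-2 tree decomposition is:
Bags: B1 = {1, 4, 5}  B2 = {4, 5, 6}  B3 = {3, 4, 6}  B4 = {2, 4, 5}
Tree: B1–B2, B2–B3, B2–B4
Each bag holds 3 vertices, so the decomposition has width 2, which upper-bounds the treewidth. On the other hand G contains the 3-clique {3, 4, 6}. A clique must lie in a single bag of any decomposition, so no decomposition can have width below 2. Hence tw(G) = 2 exactly.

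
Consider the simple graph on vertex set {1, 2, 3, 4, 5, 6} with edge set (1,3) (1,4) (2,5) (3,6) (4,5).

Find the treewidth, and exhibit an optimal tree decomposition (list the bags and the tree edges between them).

Treewidth 1.
One optimal decomposition is:
Bags: B1 = {2, 5}  B2 = {4, 5}  B3 = {1, 4}  B4 = {1, 3}  B5 = {3, 6}
Tree: B1–B2, B2–B3, B3–B4, B4–B5

Each bag holds 2 vertices, so the decomposition has width 1, which upper-bounds the treewidth. Since G has at least one edge (e.g. 2–5), it is not an edgeless graph, so tw(G) ≥ 1. Hence tw(G) = 1 exactly.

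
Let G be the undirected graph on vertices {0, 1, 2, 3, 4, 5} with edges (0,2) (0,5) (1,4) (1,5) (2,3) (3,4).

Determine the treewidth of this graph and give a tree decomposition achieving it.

Each bag holds 3 vertices, so the decomposition has width 2, which upper-bounds the treewidth. Since 4–3–2–0–5–1–4 is a cycle in G, G is not acyclic. Forests are exactly the graphs of treewidth ≤ 1, so tw(G) ≥ 2. Therefore the treewidth is 2.

Treewidth 2.
Bags: B1 = {2, 3, 4}  B2 = {0, 2, 4}  B3 = {0, 4, 5}  B4 = {1, 4, 5}
Tree: B1–B2, B2–B3, B3–B4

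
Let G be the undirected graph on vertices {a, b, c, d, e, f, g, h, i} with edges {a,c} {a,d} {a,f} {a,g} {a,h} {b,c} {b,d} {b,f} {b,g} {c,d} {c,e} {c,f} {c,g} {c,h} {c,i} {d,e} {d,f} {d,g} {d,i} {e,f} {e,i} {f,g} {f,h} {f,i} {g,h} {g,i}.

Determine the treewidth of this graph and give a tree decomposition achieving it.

The largest bag has 5 vertices, giving width 4; this decomposition certifies tw(G) ≤ 4. Conversely, {a, c, d, f, g} is a clique of size 5, and the vertices of any clique must share a bag in every tree decomposition; so some bag has ≥ 5 vertices and tw(G) ≥ 4. Hence tw(G) = 4 exactly.

Treewidth 4.
One such decomposition:
Bags: B1 = {b, c, d, f, g}  B2 = {c, d, f, g, i}  B3 = {c, d, e, f, i}  B4 = {a, c, d, f, g}  B5 = {a, c, f, g, h}
Tree: B1–B2, B2–B3, B1–B4, B4–B5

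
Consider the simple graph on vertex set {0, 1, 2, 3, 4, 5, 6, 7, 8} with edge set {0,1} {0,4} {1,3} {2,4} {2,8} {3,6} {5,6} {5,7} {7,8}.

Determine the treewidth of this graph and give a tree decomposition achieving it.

Treewidth 2.
Bags: B1 = {3, 5, 6}  B2 = {1, 3, 5}  B3 = {0, 1, 5}  B4 = {0, 4, 5}  B5 = {2, 4, 5}  B6 = {2, 5, 8}  B7 = {5, 7, 8}
Tree: B1–B2, B2–B3, B3–B4, B4–B5, B5–B6, B6–B7

The largest bag has 3 vertices, giving width 2; this decomposition certifies tw(G) ≤ 2. For the lower bound, G contains the cycle 5–6–3–1–0–4–2–8–7–5, so G is not a forest; only forests have treewidth ≤ 1, hence tw(G) ≥ 2. Combining the bounds, tw(G) = 2.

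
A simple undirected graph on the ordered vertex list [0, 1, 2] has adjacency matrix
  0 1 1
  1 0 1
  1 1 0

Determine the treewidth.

A width-2 tree decomposition is:
Bags: B1 = {0, 1, 2}
Tree: (single bag)
With just one bag of size 3, the width is 3 − 1 = 2, so tw(G) ≤ 2. Conversely, {0, 1, 2} is a clique of size 3, and the vertices of any clique must share a bag in every tree decomposition; so some bag has ≥ 3 vertices and tw(G) ≥ 2. Therefore the treewidth is 2.

2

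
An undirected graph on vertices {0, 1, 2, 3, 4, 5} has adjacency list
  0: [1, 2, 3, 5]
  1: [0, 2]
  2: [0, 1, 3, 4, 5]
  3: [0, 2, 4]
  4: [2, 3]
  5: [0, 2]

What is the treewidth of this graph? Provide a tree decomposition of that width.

Treewidth 2.
One such decomposition:
Bags: B1 = {0, 2, 3}  B2 = {0, 2, 5}  B3 = {0, 1, 2}  B4 = {2, 3, 4}
Tree: B1–B2, B2–B3, B1–B4

The largest bag has 3 vertices, giving width 2; this decomposition certifies tw(G) ≤ 2. On the other hand G contains the 3-clique {0, 1, 2}. A clique must lie in a single bag of any decomposition, so no decomposition can have width below 2. Hence tw(G) = 2 exactly.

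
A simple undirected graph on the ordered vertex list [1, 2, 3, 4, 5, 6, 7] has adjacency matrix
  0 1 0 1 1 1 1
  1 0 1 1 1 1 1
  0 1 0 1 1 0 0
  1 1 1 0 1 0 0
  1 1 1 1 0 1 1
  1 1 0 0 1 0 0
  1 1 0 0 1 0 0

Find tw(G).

3

A width-3 tree decomposition is:
Bags: B1 = {1, 2, 4, 5}  B2 = {1, 2, 5, 6}  B3 = {1, 2, 5, 7}  B4 = {2, 3, 4, 5}
Tree: B1–B2, B1–B3, B1–B4
Every bag has size at most 4, so the width is 4 − 1 = 3 and tw(G) ≤ 3. On the other hand G contains the 4-clique {1, 2, 4, 5}. A clique must lie in a single bag of any decomposition, so no decomposition can have width below 3. Combining the bounds, tw(G) = 3.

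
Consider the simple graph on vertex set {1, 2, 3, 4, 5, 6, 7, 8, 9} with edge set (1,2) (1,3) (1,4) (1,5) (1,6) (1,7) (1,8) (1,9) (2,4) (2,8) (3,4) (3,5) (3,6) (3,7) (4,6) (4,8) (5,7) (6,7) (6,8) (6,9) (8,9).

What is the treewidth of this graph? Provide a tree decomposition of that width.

Treewidth 3.
One optimal decomposition is:
Bags: B1 = {1, 3, 4, 6}  B2 = {1, 3, 6, 7}  B3 = {1, 4, 6, 8}  B4 = {1, 6, 8, 9}  B5 = {1, 3, 5, 7}  B6 = {1, 2, 4, 8}
Tree: B1–B2, B1–B3, B3–B4, B2–B5, B3–B6

The largest bag has 4 vertices, giving width 3; this decomposition certifies tw(G) ≤ 3. For the lower bound, the 4 vertices {1, 2, 4, 8} are pairwise adjacent, and any tree decomposition puts a clique entirely inside one bag — forcing width ≥ 3. Therefore the treewidth is 3.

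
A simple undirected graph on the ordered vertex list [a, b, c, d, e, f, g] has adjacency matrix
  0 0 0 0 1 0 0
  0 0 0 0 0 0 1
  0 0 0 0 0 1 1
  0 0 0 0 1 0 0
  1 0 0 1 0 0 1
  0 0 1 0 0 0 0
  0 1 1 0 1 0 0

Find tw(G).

A width-1 tree decomposition is:
Bags: B1 = {d, e}  B2 = {e, g}  B3 = {a, e}  B4 = {c, g}  B5 = {b, g}  B6 = {c, f}
Tree: B1–B2, B2–B3, B2–B4, B2–B5, B4–B6
The largest bag has 2 vertices, giving width 1; this decomposition certifies tw(G) ≤ 1. Since G has at least one edge (e.g. e–d), it is not an edgeless graph, so tw(G) ≥ 1. Therefore the treewidth is 1.

1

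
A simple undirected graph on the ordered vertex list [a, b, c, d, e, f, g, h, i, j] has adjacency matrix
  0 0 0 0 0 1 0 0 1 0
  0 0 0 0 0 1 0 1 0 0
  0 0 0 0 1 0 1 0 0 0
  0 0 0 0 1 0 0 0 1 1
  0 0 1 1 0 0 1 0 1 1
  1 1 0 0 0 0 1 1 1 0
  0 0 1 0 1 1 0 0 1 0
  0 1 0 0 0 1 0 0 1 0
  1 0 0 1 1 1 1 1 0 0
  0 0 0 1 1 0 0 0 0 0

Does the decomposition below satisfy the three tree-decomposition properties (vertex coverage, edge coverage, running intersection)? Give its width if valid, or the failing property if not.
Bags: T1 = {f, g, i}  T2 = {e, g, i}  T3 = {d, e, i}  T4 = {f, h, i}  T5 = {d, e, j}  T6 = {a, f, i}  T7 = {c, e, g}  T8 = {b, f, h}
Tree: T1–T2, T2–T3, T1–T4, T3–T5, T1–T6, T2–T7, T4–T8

Checking the three conditions: (i) the bags cover all of {a, b, c, d, e, f, g, h, i, j}; (ii) for each edge, some bag contains both endpoints; (iii) the bags containing any fixed vertex form a subtree. All hold, so the decomposition is valid with width 3 − 1 = 2.

Yes; width 2.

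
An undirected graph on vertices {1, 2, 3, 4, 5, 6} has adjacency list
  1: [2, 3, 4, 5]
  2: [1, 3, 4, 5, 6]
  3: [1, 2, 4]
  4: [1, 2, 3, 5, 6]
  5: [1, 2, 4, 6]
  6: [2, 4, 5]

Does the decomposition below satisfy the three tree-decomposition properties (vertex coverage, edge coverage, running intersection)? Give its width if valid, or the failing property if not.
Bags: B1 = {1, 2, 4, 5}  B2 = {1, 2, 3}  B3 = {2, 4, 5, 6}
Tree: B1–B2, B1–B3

No — edge (4,3) lies in no bag.

A tree decomposition must satisfy three properties: every vertex lies in some bag; for every edge, both endpoints lie together in some bag; and for every vertex, the bags containing it form a connected subtree. Here edge (4,3) lies in no bag, so the decomposition is invalid.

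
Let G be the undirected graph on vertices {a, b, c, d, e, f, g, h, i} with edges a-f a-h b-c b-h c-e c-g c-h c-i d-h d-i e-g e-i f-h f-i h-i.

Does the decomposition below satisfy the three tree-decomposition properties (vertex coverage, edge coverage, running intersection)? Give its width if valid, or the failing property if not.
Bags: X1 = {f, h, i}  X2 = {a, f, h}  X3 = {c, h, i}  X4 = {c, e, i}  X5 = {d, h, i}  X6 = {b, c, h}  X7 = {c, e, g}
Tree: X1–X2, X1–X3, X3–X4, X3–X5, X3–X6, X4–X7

Yes; width 2.

Checking the three conditions: (i) the bags cover all of {a, b, c, d, e, f, g, h, i}; (ii) for each edge, some bag contains both endpoints; (iii) the bags containing any fixed vertex form a subtree. All hold, so the decomposition is valid with width 3 − 1 = 2.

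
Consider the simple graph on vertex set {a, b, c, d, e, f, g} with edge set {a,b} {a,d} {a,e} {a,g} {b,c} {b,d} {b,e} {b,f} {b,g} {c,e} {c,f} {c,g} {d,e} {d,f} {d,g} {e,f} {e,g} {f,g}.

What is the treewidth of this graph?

A width-4 tree decomposition is:
Bags: B1 = {b, d, e, f, g}  B2 = {a, b, d, e, g}  B3 = {b, c, e, f, g}
Tree: B1–B2, B1–B3
The largest bag has 5 vertices, giving width 4; this decomposition certifies tw(G) ≤ 4. Conversely, {b, d, e, f, g} is a clique of size 5, and the vertices of any clique must share a bag in every tree decomposition; so some bag has ≥ 5 vertices and tw(G) ≥ 4. Combining the bounds, tw(G) = 4.

4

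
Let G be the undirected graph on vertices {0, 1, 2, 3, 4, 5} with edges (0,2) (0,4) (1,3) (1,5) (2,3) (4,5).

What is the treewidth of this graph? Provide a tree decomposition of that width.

Treewidth 2.
One optimal decomposition is:
Bags: B1 = {1, 4, 5}  B2 = {1, 3, 4}  B3 = {2, 3, 4}  B4 = {0, 2, 4}
Tree: B1–B2, B2–B3, B3–B4

Each bag holds 3 vertices, so the decomposition has width 2, which upper-bounds the treewidth. The edges 4–5–1–3–2–0–4 form a cycle, so G is not a tree and its treewidth is at least 2. Therefore the treewidth is 2.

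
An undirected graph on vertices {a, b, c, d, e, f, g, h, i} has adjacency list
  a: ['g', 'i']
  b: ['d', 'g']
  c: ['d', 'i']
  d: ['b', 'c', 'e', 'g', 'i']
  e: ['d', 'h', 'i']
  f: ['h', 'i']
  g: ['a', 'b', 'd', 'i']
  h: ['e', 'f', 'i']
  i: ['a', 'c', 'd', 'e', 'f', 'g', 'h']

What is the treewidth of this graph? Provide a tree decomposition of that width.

Each bag holds 3 vertices, so the decomposition has width 2, which upper-bounds the treewidth. Conversely, {b, d, g} is a clique of size 3, and the vertices of any clique must share a bag in every tree decomposition; so some bag has ≥ 3 vertices and tw(G) ≥ 2. Hence tw(G) = 2 exactly.

Treewidth 2.
One optimal decomposition is:
Bags: B1 = {d, e, i}  B2 = {d, g, i}  B3 = {a, g, i}  B4 = {c, d, i}  B5 = {e, h, i}  B6 = {f, h, i}  B7 = {b, d, g}
Tree: B1–B2, B2–B3, B1–B4, B1–B5, B5–B6, B2–B7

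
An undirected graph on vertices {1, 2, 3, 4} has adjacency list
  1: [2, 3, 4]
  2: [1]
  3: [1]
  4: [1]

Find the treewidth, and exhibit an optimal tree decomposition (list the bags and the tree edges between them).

Treewidth 1.
One such decomposition:
Bags: B1 = {1, 3}  B2 = {1, 4}  B3 = {1, 2}
Tree: B1–B2, B1–B3

The largest bag has 2 vertices, giving width 1; this decomposition certifies tw(G) ≤ 1. Since G has at least one edge (e.g. 1–3), it is not an edgeless graph, so tw(G) ≥ 1. The upper and lower bounds meet at 1, so that is the treewidth.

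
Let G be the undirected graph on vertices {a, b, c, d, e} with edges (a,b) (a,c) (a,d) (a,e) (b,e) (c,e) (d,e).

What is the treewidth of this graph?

2

A width-2 tree decomposition is:
Bags: B1 = {a, d, e}  B2 = {a, b, e}  B3 = {a, c, e}
Tree: B1–B2, B2–B3
Every bag has size at most 3, so the width is 3 − 1 = 2 and tw(G) ≤ 2. Conversely, {a, d, e} is a clique of size 3, and the vertices of any clique must share a bag in every tree decomposition; so some bag has ≥ 3 vertices and tw(G) ≥ 2. Combining the bounds, tw(G) = 2.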